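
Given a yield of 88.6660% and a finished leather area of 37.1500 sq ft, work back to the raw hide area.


Formula: raw = finished * 100 / yield
Substituting: raw = 37.1500 * 100 / 88.6660
Result: 41.8988 sq ft


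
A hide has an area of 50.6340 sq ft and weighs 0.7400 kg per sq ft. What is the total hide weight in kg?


Formula: Weight = area * weight_per_sqft
Substituting: Weight = 50.6340 * 0.7400
Result: 37.4692 kg


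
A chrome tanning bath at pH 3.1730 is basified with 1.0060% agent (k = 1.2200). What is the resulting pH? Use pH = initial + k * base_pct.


Formula: pH_final = pH_initial + k * base_pct
Substituting: pH_final = 3.1730 + 1.2200 * 1.0060
Result: 4.4003


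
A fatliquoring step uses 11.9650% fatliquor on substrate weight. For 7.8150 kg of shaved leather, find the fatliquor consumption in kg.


Formula: Fat = substrate * pct / 100
Substituting: Fat = 7.8150 * 11.9650 / 100
Result: 0.9351 kg


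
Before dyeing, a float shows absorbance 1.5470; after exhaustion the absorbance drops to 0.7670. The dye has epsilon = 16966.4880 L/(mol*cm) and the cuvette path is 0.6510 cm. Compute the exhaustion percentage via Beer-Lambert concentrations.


c_initial = A_i / (epsilon * l) = 1.5470 / (16966.4880 * 0.6510) = 1.4006e-04 mol/L
c_final = A_f / (epsilon * l) = 0.7670 / (16966.4880 * 0.6510) = 6.9442e-05 mol/L
Exhaustion = (c_initial - c_final) / c_initial * 100 = (1.4006e-04 - 6.9442e-05) / 1.4006e-04 * 100 = 50.4202 %


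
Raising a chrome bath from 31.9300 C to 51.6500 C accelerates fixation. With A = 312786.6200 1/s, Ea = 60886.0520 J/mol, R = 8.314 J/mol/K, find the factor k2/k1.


T1 = 31.9300 + 273.15 = 305.0800 K; T2 = 51.6500 + 273.15 = 324.8000 K
k1 = A * exp(-Ea/(R*T1)) = 312786.6200 * exp(-60886.0520/(8.314*305.0800)) = 1.1754e-05 1/s
k2 = A * exp(-Ea/(R*T2)) = 312786.6200 * exp(-60886.0520/(8.314*324.8000)) = 5.0483e-05 1/s
k2/k1 = 5.0483e-05 / 1.1754e-05 = 4.2949


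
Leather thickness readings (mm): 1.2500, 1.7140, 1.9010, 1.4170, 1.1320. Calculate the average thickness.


Formula: Average = sum / n
Substituting: Average = 7.4140 / 5
Result: 1.4828 mm


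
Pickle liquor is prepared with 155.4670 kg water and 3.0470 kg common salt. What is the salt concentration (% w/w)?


Formula: Conc = salt / (water + salt) * 100
Substituting: Conc = 3.0470 / (155.4670 + 3.0470) * 100
Result: 1.9222 %


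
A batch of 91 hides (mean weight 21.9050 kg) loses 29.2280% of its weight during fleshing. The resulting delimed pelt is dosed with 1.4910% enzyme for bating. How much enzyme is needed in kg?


Total_raw = N * avg_wt = 91 * 21.9050 = 1993.3550 kg
Substrate = Total_raw * (1 - loss/100) = 1993.3550 * (1 - 29.2280/100) = 1410.7372 kg
Enzyme = Substrate * pct / 100 = 1410.7372 * 1.4910 / 100 = 21.0341 kg


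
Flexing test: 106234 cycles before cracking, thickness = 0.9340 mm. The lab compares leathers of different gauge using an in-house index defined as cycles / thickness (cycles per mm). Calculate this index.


Formula: Index = cycles / thickness
Substituting: Index = 106234 / 0.9340
Result: 113740.8994 cycles/mm


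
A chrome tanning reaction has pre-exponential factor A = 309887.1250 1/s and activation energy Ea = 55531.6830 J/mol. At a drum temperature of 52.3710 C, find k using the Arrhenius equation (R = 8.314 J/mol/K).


T_K = T_C + 273.15 = 52.3710 + 273.15 = 325.5210 K
exponent = -Ea / (R * T_K) = -55531.6830 / (8.314 * 325.5210) = -20.5188
k = A * exp(exponent) = 309887.1250 * exp(-20.5188) = 3.8019e-04 1/s


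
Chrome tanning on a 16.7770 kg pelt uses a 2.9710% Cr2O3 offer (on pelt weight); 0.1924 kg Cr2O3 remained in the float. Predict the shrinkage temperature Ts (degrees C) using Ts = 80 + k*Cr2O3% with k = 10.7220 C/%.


Offered = pelt * offer_pct / 100 = 16.7770 * 2.9710 / 100 = 0.4984 kg
Uptake = offered - residual = 0.4984 - 0.1924 = 0.3060 kg
Cr2O3% on pelt = uptake / pelt * 100 = 0.3060 / 16.7770 * 100 = 1.8242 %
Ts = 80 + k * Cr2O3% = 80 + 10.7220 * 1.8242 = 99.5590 C


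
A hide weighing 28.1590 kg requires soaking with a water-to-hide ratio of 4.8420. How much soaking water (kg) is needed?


Formula: Water = hide_weight * ratio
Substituting: Water = 28.1590 * 4.8420
Result: 136.3459 kg


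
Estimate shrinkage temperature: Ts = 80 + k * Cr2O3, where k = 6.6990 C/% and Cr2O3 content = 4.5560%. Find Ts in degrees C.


Formula: Ts = 80 + k * Cr2O3
Substituting: Ts = 80 + 6.6990 * 4.5560
Result: 110.5206 C


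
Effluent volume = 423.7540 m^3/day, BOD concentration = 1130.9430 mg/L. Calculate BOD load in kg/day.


Formula: BOD_load = volume * conc / 1000
Substituting: BOD_load = 423.7540 * 1130.9430 / 1000
Result: 479.2416 kg/day


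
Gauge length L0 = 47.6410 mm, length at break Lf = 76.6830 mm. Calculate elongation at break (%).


Formula: Elongation = (Lf - L0) / L0 * 100
Substituting: Elongation = (76.6830 - 47.6410) / 47.6410 * 100
Result: 60.9601 %


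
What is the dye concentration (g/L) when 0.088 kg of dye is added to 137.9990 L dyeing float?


Formula: Conc = dye_mass(kg) / volume(L) * 1000
Substituting: Conc = 0.088 / 137.9990 * 1000
Result: 0.6377 g/L


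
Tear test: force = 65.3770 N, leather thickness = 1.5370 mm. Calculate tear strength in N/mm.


Formula: Tear strength = force / thickness
Substituting: Tear strength = 65.3770 / 1.5370
Result: 42.5355 N/mm


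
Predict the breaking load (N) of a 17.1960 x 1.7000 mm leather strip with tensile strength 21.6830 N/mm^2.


Formula: F = TS * w * t
Substituting: F = 21.6830 * 17.1960 * 1.7000
Result: 633.8635 N


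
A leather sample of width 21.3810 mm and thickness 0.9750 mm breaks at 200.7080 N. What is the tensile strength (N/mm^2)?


Formula: TS = force / (width * thickness)
Substituting: TS = 200.7080 / (21.3810 * 0.9750)
Result: 9.6279 N/mm^2


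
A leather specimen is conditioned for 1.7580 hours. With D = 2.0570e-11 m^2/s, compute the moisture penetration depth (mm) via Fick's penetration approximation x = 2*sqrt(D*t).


t = 1.7580 hr * 3600 = 6328.8000 s
D * t = 2.0570e-11 * 6328.8000 = 1.3018e-07
x = 2 * sqrt(D*t) = 2 * sqrt(1.3018e-07) = 7.2162e-04 m = 0.7216 mm


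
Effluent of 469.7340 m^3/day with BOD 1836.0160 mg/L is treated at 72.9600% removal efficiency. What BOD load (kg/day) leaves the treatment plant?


Load_in = volume * conc / 1000 = 469.7340 * 1836.0160 / 1000 = 862.4391 kg/day
Removed = Load_in * eff / 100 = 862.4391 * 72.9600 / 100 = 629.2356 kg/day
Load_out = Load_in - Removed = 862.4391 - 629.2356 = 233.2035 kg/day


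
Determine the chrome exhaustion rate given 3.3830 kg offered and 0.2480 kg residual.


Formula: Uptake = (offered - residual) / offered * 100
Substituting: Uptake = (3.3830 - 0.2480) / 3.3830 * 100
Result: 92.6692 %


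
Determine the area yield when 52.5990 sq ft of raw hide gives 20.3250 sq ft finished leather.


Formula: Yield = finished / raw * 100
Substituting: Yield = 20.3250 / 52.5990 * 100
Result: 38.6414 %


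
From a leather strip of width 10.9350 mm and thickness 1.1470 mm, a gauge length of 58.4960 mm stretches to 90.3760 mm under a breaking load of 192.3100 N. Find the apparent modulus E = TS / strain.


TS = F / (w * t) = 192.3100 / (10.9350 * 1.1470) = 15.3327 N/mm^2
strain = (Lf - L0) / L0 = (90.3760 - 58.4960) / 58.4960 = 0.5450
E = TS / strain = 15.3327 / 0.5450 = 28.1337 N/mm^2


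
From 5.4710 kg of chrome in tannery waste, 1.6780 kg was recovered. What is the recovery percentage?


Formula: Recovery = recovered / input * 100
Substituting: Recovery = 1.6780 / 5.4710 * 100
Result: 30.6708 %


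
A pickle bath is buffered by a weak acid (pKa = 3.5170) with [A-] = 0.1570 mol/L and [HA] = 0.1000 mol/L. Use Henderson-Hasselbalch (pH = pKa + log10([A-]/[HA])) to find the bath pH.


ratio = [A-] / [HA] = 0.1570 / 0.1000 = 1.5700
log10(ratio) = 0.1959
pH = pKa + log10(ratio) = 3.5170 + 0.1959 = 3.7129


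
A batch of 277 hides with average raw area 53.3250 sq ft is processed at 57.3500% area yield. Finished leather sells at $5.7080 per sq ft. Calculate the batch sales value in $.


Raw_total = N * avg_area = 277 * 53.3250 = 14771.0250 sq ft
Finished = Raw_total * yield / 100 = 14771.0250 * 57.3500 / 100 = 8471.1828 sq ft
Value = Finished * price = 8471.1828 * 5.7080 = 48353.5116 $


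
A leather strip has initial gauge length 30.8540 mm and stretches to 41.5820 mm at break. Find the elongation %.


Formula: Elongation = (Lf - L0) / L0 * 100
Substituting: Elongation = (41.5820 - 30.8540) / 30.8540 * 100
Result: 34.7702 %


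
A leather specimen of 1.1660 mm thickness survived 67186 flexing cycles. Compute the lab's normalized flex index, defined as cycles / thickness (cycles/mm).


Formula: Index = cycles / thickness
Substituting: Index = 67186 / 1.1660
Result: 57620.9262 cycles/mm


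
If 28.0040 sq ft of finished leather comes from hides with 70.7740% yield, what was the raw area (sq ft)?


Formula: raw = finished * 100 / yield
Substituting: raw = 28.0040 * 100 / 70.7740
Result: 39.5682 sq ft


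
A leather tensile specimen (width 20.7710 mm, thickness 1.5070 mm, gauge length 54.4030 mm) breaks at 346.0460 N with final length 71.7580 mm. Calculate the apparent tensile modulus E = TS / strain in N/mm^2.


TS = F / (w * t) = 346.0460 / (20.7710 * 1.5070) = 11.0551 N/mm^2
strain = (Lf - L0) / L0 = (71.7580 - 54.4030) / 54.4030 = 0.3190
E = TS / strain = 11.0551 / 0.3190 = 34.6546 N/mm^2


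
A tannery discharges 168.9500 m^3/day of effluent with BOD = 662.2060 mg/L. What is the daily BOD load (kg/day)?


Formula: BOD_load = volume * conc / 1000
Substituting: BOD_load = 168.9500 * 662.2060 / 1000
Result: 111.8797 kg/day


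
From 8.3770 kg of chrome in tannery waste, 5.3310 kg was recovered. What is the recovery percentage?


Formula: Recovery = recovered / input * 100
Substituting: Recovery = 5.3310 / 8.3770 * 100
Result: 63.6385 %


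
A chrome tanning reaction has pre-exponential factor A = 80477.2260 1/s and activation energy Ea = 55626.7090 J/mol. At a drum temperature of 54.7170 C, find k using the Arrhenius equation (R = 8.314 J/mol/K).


T_K = T_C + 273.15 = 54.7170 + 273.15 = 327.8670 K
exponent = -Ea / (R * T_K) = -55626.7090 / (8.314 * 327.8670) = -20.4068
k = A * exp(exponent) = 80477.2260 * exp(-20.4068) = 1.1043e-04 1/s


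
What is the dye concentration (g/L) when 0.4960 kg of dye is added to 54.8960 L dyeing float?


Formula: Conc = dye_mass(kg) / volume(L) * 1000
Substituting: Conc = 0.4960 / 54.8960 * 1000
Result: 9.0353 g/L


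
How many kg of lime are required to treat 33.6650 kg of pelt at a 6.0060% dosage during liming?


Formula: Lime = substrate * pct / 100
Substituting: Lime = 33.6650 * 6.0060 / 100
Result: 2.0219 kg


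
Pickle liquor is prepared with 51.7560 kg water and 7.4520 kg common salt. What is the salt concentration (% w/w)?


Formula: Conc = salt / (water + salt) * 100
Substituting: Conc = 7.4520 / (51.7560 + 7.4520) * 100
Result: 12.5861 %


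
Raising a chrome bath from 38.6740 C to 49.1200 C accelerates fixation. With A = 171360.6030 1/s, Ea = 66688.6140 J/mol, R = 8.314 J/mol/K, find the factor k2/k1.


T1 = 38.6740 + 273.15 = 311.8240 K; T2 = 49.1200 + 273.15 = 322.2700 K
k1 = A * exp(-Ea/(R*T1)) = 171360.6030 * exp(-66688.6140/(8.314*311.8240)) = 1.1542e-06 1/s
k2 = A * exp(-Ea/(R*T2)) = 171360.6030 * exp(-66688.6140/(8.314*322.2700)) = 2.6570e-06 1/s
k2/k1 = 2.6570e-06 / 1.1542e-06 = 2.3021


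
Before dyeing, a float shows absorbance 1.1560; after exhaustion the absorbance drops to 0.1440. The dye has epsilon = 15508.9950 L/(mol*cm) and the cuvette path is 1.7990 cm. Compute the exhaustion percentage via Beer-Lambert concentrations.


c_initial = A_i / (epsilon * l) = 1.1560 / (15508.9950 * 1.7990) = 4.1433e-05 mol/L
c_final = A_f / (epsilon * l) = 0.1440 / (15508.9950 * 1.7990) = 5.1612e-06 mol/L
Exhaustion = (c_initial - c_final) / c_initial * 100 = (4.1433e-05 - 5.1612e-06) / 4.1433e-05 * 100 = 87.5433 %


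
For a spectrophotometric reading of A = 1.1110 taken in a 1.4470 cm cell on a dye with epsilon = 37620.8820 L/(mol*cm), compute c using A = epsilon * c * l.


Formula: c = A / (epsilon * l)
Substituting: c = 1.1110 / (37620.8820 * 1.4470)
Result: 2.0409e-05 mol/L


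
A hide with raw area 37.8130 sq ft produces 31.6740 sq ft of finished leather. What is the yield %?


Formula: Yield = finished / raw * 100
Substituting: Yield = 31.6740 / 37.8130 * 100
Result: 83.7648 %


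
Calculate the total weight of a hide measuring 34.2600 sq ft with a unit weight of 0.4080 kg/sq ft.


Formula: Weight = area * weight_per_sqft
Substituting: Weight = 34.2600 * 0.4080
Result: 13.9781 kg


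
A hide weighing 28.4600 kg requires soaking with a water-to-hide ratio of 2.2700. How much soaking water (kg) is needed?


Formula: Water = hide_weight * ratio
Substituting: Water = 28.4600 * 2.2700
Result: 64.6042 kg


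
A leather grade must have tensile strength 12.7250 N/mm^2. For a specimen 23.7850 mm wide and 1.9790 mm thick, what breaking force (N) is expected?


Formula: F = TS * w * t
Substituting: F = 12.7250 * 23.7850 * 1.9790
Result: 598.9723 N


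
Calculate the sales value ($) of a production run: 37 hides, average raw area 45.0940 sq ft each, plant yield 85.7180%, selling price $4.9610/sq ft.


Raw_total = N * avg_area = 37 * 45.0940 = 1668.4780 sq ft
Finished = Raw_total * yield / 100 = 1668.4780 * 85.7180 / 100 = 1430.1860 sq ft
Value = Finished * price = 1430.1860 * 4.9610 = 7095.1526 $


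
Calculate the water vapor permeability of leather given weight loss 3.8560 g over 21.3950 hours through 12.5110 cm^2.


Formula: WVP = loss / (area * time)
Substituting: WVP = 3.8560 / (12.5110 * 21.3950)
Result: 0.0144056 g/(cm^2*hr)


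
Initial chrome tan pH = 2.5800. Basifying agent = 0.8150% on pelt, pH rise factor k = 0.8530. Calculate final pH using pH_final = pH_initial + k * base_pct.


Formula: pH_final = pH_initial + k * base_pct
Substituting: pH_final = 2.5800 + 0.8530 * 0.8150
Result: 3.2752


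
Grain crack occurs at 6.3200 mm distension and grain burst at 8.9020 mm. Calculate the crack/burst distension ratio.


Formula: Ratio = crack / burst
Substituting: Ratio = 6.3200 / 8.9020
Result: 0.7100


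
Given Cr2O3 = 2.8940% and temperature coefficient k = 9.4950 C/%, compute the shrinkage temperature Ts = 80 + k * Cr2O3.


Formula: Ts = 80 + k * Cr2O3
Substituting: Ts = 80 + 9.4950 * 2.8940
Result: 107.4785 C


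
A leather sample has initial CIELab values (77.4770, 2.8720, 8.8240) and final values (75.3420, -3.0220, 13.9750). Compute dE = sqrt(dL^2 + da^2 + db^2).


dL = -2.1350, da = -5.8940, db = 5.1510
dE = sqrt((-2.1350)^2 + (-5.8940)^2 + 5.1510^2) = 8.1136


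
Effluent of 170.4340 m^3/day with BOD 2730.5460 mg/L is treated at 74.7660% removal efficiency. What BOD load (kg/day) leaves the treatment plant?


Load_in = volume * conc / 1000 = 170.4340 * 2730.5460 / 1000 = 465.3779 kg/day
Removed = Load_in * eff / 100 = 465.3779 * 74.7660 / 100 = 347.9444 kg/day
Load_out = Load_in - Removed = 465.3779 - 347.9444 = 117.4335 kg/day


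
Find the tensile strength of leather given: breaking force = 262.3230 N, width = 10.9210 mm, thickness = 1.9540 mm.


Formula: TS = force / (width * thickness)
Substituting: TS = 262.3230 / (10.9210 * 1.9540)
Result: 12.2928 N/mm^2


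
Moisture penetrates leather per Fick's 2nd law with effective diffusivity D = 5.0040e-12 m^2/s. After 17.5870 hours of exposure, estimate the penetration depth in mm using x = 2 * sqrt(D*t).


t = 17.5870 hr * 3600 = 63313.2000 s
D * t = 5.0040e-12 * 63313.2000 = 3.1682e-07
x = 2 * sqrt(D*t) = 2 * sqrt(3.1682e-07) = 0.00112573 m = 1.1257 mm


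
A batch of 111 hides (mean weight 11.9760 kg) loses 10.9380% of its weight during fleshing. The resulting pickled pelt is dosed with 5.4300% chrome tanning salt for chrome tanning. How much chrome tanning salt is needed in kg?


Total_raw = N * avg_wt = 111 * 11.9760 = 1329.3360 kg
Substrate = Total_raw * (1 - loss/100) = 1329.3360 * (1 - 10.9380/100) = 1183.9332 kg
Chrome = Substrate * pct / 100 = 1183.9332 * 5.4300 / 100 = 64.2876 kg


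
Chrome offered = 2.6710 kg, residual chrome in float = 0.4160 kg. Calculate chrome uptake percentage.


Formula: Uptake = (offered - residual) / offered * 100
Substituting: Uptake = (2.6710 - 0.4160) / 2.6710 * 100
Result: 84.4253 %


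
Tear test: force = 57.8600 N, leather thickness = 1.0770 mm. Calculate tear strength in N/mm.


Formula: Tear strength = force / thickness
Substituting: Tear strength = 57.8600 / 1.0770
Result: 53.7233 N/mm


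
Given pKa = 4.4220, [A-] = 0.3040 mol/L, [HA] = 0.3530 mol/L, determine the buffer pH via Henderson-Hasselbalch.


ratio = [A-] / [HA] = 0.3040 / 0.3530 = 0.8612
log10(ratio) = -0.0649011
pH = pKa + log10(ratio) = 4.4220 - 0.0649011 = 4.3571


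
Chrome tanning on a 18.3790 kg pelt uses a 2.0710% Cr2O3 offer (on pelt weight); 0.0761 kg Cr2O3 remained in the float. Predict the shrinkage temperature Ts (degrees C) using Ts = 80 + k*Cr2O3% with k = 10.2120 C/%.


Offered = pelt * offer_pct / 100 = 18.3790 * 2.0710 / 100 = 0.3806 kg
Uptake = offered - residual = 0.3806 - 0.0761 = 0.3045 kg
Cr2O3% on pelt = uptake / pelt * 100 = 0.3045 / 18.3790 * 100 = 1.6569 %
Ts = 80 + k * Cr2O3% = 80 + 10.2120 * 1.6569 = 96.9207 C


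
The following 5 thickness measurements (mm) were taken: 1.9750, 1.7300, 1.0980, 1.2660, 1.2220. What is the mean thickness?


Formula: Average = sum / n
Substituting: Average = 7.2910 / 5
Result: 1.4582 mm


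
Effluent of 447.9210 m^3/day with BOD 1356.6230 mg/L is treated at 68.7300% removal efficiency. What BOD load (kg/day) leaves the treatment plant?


Load_in = volume * conc / 1000 = 447.9210 * 1356.6230 / 1000 = 607.6599 kg/day
Removed = Load_in * eff / 100 = 607.6599 * 68.7300 / 100 = 417.6447 kg/day
Load_out = Load_in - Removed = 607.6599 - 417.6447 = 190.0153 kg/day


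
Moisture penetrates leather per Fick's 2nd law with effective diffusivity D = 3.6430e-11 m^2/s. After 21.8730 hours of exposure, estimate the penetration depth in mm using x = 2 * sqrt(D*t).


t = 21.8730 hr * 3600 = 78742.8000 s
D * t = 3.6430e-11 * 78742.8000 = 2.8686e-06
x = 2 * sqrt(D*t) = 2 * sqrt(2.8686e-06) = 0.00338739 m = 3.3874 mm


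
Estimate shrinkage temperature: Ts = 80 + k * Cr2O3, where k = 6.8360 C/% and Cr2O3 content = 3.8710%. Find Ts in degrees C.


Formula: Ts = 80 + k * Cr2O3
Substituting: Ts = 80 + 6.8360 * 3.8710
Result: 106.4622 C


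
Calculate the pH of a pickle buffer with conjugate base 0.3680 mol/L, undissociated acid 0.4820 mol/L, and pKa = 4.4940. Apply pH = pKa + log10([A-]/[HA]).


ratio = [A-] / [HA] = 0.3680 / 0.4820 = 0.7635
log10(ratio) = -0.1172
pH = pKa + log10(ratio) = 4.4940 - 0.1172 = 4.3768


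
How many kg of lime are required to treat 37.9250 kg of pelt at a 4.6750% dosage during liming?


Formula: Lime = substrate * pct / 100
Substituting: Lime = 37.9250 * 4.6750 / 100
Result: 1.7730 kg


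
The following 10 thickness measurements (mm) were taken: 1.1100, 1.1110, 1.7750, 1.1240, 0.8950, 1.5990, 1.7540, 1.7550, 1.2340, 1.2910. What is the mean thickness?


Formula: Average = sum / n
Substituting: Average = 13.6480 / 10
Result: 1.3648 mm


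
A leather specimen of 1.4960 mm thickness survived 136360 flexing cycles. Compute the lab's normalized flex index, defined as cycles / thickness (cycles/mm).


Formula: Index = cycles / thickness
Substituting: Index = 136360 / 1.4960
Result: 91149.7326 cycles/mm


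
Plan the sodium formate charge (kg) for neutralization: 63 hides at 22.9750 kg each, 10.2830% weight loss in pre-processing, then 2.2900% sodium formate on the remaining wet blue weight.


Total_raw = N * avg_wt = 63 * 22.9750 = 1447.4250 kg
Substrate = Total_raw * (1 - loss/100) = 1447.4250 * (1 - 10.2830/100) = 1298.5863 kg
Neutralizer = Substrate * pct / 100 = 1298.5863 * 2.2900 / 100 = 29.7376 kg


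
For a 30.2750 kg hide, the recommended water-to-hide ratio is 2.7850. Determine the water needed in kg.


Formula: Water = hide_weight * ratio
Substituting: Water = 30.2750 * 2.7850
Result: 84.3159 kg


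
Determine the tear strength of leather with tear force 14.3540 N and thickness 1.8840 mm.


Formula: Tear strength = force / thickness
Substituting: Tear strength = 14.3540 / 1.8840
Result: 7.6189 N/mm


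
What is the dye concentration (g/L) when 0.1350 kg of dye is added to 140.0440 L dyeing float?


Formula: Conc = dye_mass(kg) / volume(L) * 1000
Substituting: Conc = 0.1350 / 140.0440 * 1000
Result: 0.9640 g/L


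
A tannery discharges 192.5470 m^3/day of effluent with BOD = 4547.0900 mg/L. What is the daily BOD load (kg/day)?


Formula: BOD_load = volume * conc / 1000
Substituting: BOD_load = 192.5470 * 4547.0900 / 1000
Result: 875.5285 kg/day


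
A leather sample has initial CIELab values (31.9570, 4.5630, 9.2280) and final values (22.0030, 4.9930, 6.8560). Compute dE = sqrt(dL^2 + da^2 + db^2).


dL = -9.9540, da = 0.4300, db = -2.3720
dE = sqrt((-9.9540)^2 + 0.4300^2 + (-2.3720)^2) = 10.2417


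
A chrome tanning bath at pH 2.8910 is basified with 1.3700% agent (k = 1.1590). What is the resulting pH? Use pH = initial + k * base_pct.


Formula: pH_final = pH_initial + k * base_pct
Substituting: pH_final = 2.8910 + 1.1590 * 1.3700
Result: 4.4788


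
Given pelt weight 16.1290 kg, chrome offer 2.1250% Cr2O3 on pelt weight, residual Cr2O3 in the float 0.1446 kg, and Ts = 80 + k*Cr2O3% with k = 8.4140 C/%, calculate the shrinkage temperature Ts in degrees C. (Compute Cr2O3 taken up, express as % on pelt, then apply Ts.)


Offered = pelt * offer_pct / 100 = 16.1290 * 2.1250 / 100 = 0.3427 kg
Uptake = offered - residual = 0.3427 - 0.1446 = 0.1981 kg
Cr2O3% on pelt = uptake / pelt * 100 = 0.1981 / 16.1290 * 100 = 1.2285 %
Ts = 80 + k * Cr2O3% = 80 + 8.4140 * 1.2285 = 90.3364 C


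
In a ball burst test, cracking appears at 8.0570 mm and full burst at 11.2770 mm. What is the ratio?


Formula: Ratio = crack / burst
Substituting: Ratio = 8.0570 / 11.2770
Result: 0.7145


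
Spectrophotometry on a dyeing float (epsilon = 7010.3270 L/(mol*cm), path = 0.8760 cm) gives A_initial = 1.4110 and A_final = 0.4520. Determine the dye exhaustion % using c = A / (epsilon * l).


c_initial = A_i / (epsilon * l) = 1.4110 / (7010.3270 * 0.8760) = 2.2977e-04 mol/L
c_final = A_f / (epsilon * l) = 0.4520 / (7010.3270 * 0.8760) = 7.3603e-05 mol/L
Exhaustion = (c_initial - c_final) / c_initial * 100 = (2.2977e-04 - 7.3603e-05) / 2.2977e-04 * 100 = 67.9660 %


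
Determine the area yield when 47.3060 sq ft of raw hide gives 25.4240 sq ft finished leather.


Formula: Yield = finished / raw * 100
Substituting: Yield = 25.4240 / 47.3060 * 100
Result: 53.7437 %


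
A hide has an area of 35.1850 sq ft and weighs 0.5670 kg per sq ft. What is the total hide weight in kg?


Formula: Weight = area * weight_per_sqft
Substituting: Weight = 35.1850 * 0.5670
Result: 19.9499 kg


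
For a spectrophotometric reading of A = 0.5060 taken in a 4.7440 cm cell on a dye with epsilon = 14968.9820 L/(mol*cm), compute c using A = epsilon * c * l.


Formula: c = A / (epsilon * l)
Substituting: c = 0.5060 / (14968.9820 * 4.7440)
Result: 7.1255e-06 mol/L


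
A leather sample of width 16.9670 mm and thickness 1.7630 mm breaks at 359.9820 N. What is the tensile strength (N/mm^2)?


Formula: TS = force / (width * thickness)
Substituting: TS = 359.9820 / (16.9670 * 1.7630)
Result: 12.0344 N/mm^2


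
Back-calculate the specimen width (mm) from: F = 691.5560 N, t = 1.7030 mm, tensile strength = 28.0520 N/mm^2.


Formula: w = F / (TS * t)
Substituting: w = 691.5560 / (28.0520 * 1.7030)
Result: 14.4760 mm


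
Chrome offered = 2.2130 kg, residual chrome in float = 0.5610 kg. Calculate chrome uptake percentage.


Formula: Uptake = (offered - residual) / offered * 100
Substituting: Uptake = (2.2130 - 0.5610) / 2.2130 * 100
Result: 74.6498 %


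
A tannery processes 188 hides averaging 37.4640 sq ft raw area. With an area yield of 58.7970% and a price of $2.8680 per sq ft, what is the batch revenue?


Raw_total = N * avg_area = 188 * 37.4640 = 7043.2320 sq ft
Finished = Raw_total * yield / 100 = 7043.2320 * 58.7970 / 100 = 4141.2091 sq ft
Value = Finished * price = 4141.2091 * 2.8680 = 11876.9878 $


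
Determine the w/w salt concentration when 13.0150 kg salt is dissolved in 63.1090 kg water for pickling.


Formula: Conc = salt / (water + salt) * 100
Substituting: Conc = 13.0150 / (63.1090 + 13.0150) * 100
Result: 17.0971 %


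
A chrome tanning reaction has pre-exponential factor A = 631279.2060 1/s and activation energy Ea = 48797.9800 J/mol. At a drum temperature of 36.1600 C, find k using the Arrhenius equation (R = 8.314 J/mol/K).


T_K = T_C + 273.15 = 36.1600 + 273.15 = 309.3100 K
exponent = -Ea / (R * T_K) = -48797.9800 / (8.314 * 309.3100) = -18.9757
k = A * exp(exponent) = 631279.2060 * exp(-18.9757) = 0.00362392 1/s


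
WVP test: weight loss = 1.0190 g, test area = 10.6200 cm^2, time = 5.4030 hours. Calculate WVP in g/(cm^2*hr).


Formula: WVP = loss / (area * time)
Substituting: WVP = 1.0190 / (10.6200 * 5.4030)
Result: 0.0177588 g/(cm^2*hr)


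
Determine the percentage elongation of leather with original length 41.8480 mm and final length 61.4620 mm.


Formula: Elongation = (Lf - L0) / L0 * 100
Substituting: Elongation = (61.4620 - 41.8480) / 41.8480 * 100
Result: 46.8696 %


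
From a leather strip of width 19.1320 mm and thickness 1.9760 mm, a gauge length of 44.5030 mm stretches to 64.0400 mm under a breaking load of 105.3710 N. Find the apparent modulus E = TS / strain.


TS = F / (w * t) = 105.3710 / (19.1320 * 1.9760) = 2.7872 N/mm^2
strain = (Lf - L0) / L0 = (64.0400 - 44.5030) / 44.5030 = 0.4390
E = TS / strain = 2.7872 / 0.4390 = 6.3490 N/mm^2


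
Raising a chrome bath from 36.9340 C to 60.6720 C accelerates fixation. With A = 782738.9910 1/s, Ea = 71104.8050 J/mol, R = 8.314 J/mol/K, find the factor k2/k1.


T1 = 36.9340 + 273.15 = 310.0840 K; T2 = 60.6720 + 273.15 = 333.8220 K
k1 = A * exp(-Ea/(R*T1)) = 782738.9910 * exp(-71104.8050/(8.314*310.0840)) = 8.2291e-07 1/s
k2 = A * exp(-Ea/(R*T2)) = 782738.9910 * exp(-71104.8050/(8.314*333.8220)) = 5.8496e-06 1/s
k2/k1 = 5.8496e-06 / 8.2291e-07 = 7.1084


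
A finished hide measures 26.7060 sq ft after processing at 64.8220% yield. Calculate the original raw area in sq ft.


Formula: raw = finished * 100 / yield
Substituting: raw = 26.7060 * 100 / 64.8220
Result: 41.1990 sq ft


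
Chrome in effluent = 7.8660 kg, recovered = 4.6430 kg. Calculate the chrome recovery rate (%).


Formula: Recovery = recovered / input * 100
Substituting: Recovery = 4.6430 / 7.8660 * 100
Result: 59.0262 %


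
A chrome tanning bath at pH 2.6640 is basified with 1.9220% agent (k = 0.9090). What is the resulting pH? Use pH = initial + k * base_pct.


Formula: pH_final = pH_initial + k * base_pct
Substituting: pH_final = 2.6640 + 0.9090 * 1.9220
Result: 4.4111


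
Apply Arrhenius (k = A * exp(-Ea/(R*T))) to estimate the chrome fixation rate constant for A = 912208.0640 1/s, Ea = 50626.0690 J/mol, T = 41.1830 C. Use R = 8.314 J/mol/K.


T_K = T_C + 273.15 = 41.1830 + 273.15 = 314.3330 K
exponent = -Ea / (R * T_K) = -50626.0690 / (8.314 * 314.3330) = -19.3720
k = A * exp(exponent) = 912208.0640 * exp(-19.3720) = 0.00352327 1/s


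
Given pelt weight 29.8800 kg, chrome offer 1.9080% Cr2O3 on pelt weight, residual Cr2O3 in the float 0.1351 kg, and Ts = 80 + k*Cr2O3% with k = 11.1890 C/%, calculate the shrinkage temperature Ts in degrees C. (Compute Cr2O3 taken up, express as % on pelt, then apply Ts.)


Offered = pelt * offer_pct / 100 = 29.8800 * 1.9080 / 100 = 0.5701 kg
Uptake = offered - residual = 0.5701 - 0.1351 = 0.4350 kg
Cr2O3% on pelt = uptake / pelt * 100 = 0.4350 / 29.8800 * 100 = 1.4559 %
Ts = 80 + k * Cr2O3% = 80 + 11.1890 * 1.4559 = 96.2896 C


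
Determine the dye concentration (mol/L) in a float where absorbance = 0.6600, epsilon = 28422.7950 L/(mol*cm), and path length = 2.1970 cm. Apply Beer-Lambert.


Formula: c = A / (epsilon * l)
Substituting: c = 0.6600 / (28422.7950 * 2.1970)
Result: 1.0569e-05 mol/L


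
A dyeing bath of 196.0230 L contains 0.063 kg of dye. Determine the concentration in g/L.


Formula: Conc = dye_mass(kg) / volume(L) * 1000
Substituting: Conc = 0.063 / 196.0230 * 1000
Result: 0.3214 g/L


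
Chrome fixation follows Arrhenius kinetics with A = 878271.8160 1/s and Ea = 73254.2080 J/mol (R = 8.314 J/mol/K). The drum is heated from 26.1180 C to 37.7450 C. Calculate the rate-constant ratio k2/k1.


T1 = 26.1180 + 273.15 = 299.2680 K; T2 = 37.7450 + 273.15 = 310.8950 K
k1 = A * exp(-Ea/(R*T1)) = 878271.8160 * exp(-73254.2080/(8.314*299.2680)) = 1.4364e-07 1/s
k2 = A * exp(-Ea/(R*T2)) = 878271.8160 * exp(-73254.2080/(8.314*310.8950)) = 4.3199e-07 1/s
k2/k1 = 4.3199e-07 / 1.4364e-07 = 3.0074


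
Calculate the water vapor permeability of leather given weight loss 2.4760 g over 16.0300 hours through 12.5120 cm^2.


Formula: WVP = loss / (area * time)
Substituting: WVP = 2.4760 / (12.5120 * 16.0300)
Result: 0.012345 g/(cm^2*hr)


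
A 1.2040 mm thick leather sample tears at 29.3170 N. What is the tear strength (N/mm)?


Formula: Tear strength = force / thickness
Substituting: Tear strength = 29.3170 / 1.2040
Result: 24.3497 N/mm


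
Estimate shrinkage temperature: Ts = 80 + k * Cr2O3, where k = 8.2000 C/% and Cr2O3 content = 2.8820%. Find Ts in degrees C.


Formula: Ts = 80 + k * Cr2O3
Substituting: Ts = 80 + 8.2000 * 2.8820
Result: 103.6324 C


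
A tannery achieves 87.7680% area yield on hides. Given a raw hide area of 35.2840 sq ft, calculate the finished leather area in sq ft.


Formula: finished = raw * yield / 100
Substituting: finished = 35.2840 * 87.7680 / 100
Result: 30.9681 sq ft


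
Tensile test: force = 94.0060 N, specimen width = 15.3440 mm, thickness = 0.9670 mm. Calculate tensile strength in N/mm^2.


Formula: TS = force / (width * thickness)
Substituting: TS = 94.0060 / (15.3440 * 0.9670)
Result: 6.3356 N/mm^2


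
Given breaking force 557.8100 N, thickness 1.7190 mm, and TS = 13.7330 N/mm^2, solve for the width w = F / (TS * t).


Formula: w = F / (TS * t)
Substituting: w = 557.8100 / (13.7330 * 1.7190)
Result: 23.6290 mm


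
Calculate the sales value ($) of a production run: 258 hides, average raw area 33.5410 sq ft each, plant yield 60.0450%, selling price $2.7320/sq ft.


Raw_total = N * avg_area = 258 * 33.5410 = 8653.5780 sq ft
Finished = Raw_total * yield / 100 = 8653.5780 * 60.0450 / 100 = 5196.0409 sq ft
Value = Finished * price = 5196.0409 * 2.7320 = 14195.5838 $


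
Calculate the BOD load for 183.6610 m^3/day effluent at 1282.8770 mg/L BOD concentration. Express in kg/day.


Formula: BOD_load = volume * conc / 1000
Substituting: BOD_load = 183.6610 * 1282.8770 / 1000
Result: 235.6145 kg/day


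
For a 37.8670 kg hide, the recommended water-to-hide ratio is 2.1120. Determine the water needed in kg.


Formula: Water = hide_weight * ratio
Substituting: Water = 37.8670 * 2.1120
Result: 79.9751 kg


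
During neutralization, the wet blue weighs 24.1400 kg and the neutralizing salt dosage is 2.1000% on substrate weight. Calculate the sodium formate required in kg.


Formula: Neutralizer = substrate * pct / 100
Substituting: Neutralizer = 24.1400 * 2.1000 / 100
Result: 0.5069 kg


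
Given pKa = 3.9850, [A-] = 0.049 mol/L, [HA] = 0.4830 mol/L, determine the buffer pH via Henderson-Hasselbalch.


ratio = [A-] / [HA] = 0.049 / 0.4830 = 0.1014
log10(ratio) = -0.9938
pH = pKa + log10(ratio) = 3.9850 - 0.9938 = 2.9912


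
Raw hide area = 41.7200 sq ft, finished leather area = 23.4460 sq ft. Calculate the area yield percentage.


Formula: Yield = finished / raw * 100
Substituting: Yield = 23.4460 / 41.7200 * 100
Result: 56.1985 %


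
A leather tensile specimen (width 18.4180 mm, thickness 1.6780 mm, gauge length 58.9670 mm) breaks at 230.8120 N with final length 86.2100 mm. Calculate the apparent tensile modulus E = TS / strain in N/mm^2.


TS = F / (w * t) = 230.8120 / (18.4180 * 1.6780) = 7.4683 N/mm^2
strain = (Lf - L0) / L0 = (86.2100 - 58.9670) / 58.9670 = 0.4620
E = TS / strain = 7.4683 / 0.4620 = 16.1651 N/mm^2


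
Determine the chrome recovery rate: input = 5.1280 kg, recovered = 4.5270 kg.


Formula: Recovery = recovered / input * 100
Substituting: Recovery = 4.5270 / 5.1280 * 100
Result: 88.2800 %


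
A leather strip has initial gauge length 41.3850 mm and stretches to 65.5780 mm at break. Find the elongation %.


Formula: Elongation = (Lf - L0) / L0 * 100
Substituting: Elongation = (65.5780 - 41.3850) / 41.3850 * 100
Result: 58.4584 %


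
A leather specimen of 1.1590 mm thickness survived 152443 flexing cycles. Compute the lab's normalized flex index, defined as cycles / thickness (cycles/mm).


Formula: Index = cycles / thickness
Substituting: Index = 152443 / 1.1590
Result: 131529.7670 cycles/mm


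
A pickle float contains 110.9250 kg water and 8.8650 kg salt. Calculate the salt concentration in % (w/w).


Formula: Conc = salt / (water + salt) * 100
Substituting: Conc = 8.8650 / (110.9250 + 8.8650) * 100
Result: 7.4005 %


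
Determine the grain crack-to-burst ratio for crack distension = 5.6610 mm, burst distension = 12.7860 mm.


Formula: Ratio = crack / burst
Substituting: Ratio = 5.6610 / 12.7860
Result: 0.4427


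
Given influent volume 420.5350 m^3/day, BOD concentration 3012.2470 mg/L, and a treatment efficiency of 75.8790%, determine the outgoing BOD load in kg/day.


Load_in = volume * conc / 1000 = 420.5350 * 3012.2470 / 1000 = 1266.7553 kg/day
Removed = Load_in * eff / 100 = 1266.7553 * 75.8790 / 100 = 961.2012 kg/day
Load_out = Load_in - Removed = 1266.7553 - 961.2012 = 305.5540 kg/day


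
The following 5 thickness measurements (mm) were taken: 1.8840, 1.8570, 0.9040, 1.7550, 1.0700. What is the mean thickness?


Formula: Average = sum / n
Substituting: Average = 7.4700 / 5
Result: 1.4940 mm


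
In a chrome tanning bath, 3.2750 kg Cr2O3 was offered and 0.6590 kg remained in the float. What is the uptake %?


Formula: Uptake = (offered - residual) / offered * 100
Substituting: Uptake = (3.2750 - 0.6590) / 3.2750 * 100
Result: 79.8779 %


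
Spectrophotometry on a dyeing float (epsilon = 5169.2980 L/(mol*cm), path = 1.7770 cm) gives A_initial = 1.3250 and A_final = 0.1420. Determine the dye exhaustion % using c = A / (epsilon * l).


c_initial = A_i / (epsilon * l) = 1.3250 / (5169.2980 * 1.7770) = 1.4424e-04 mol/L
c_final = A_f / (epsilon * l) = 0.1420 / (5169.2980 * 1.7770) = 1.5459e-05 mol/L
Exhaustion = (c_initial - c_final) / c_initial * 100 = (1.4424e-04 - 1.5459e-05) / 1.4424e-04 * 100 = 89.2830 %


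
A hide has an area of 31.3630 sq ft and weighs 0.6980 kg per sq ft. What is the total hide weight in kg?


Formula: Weight = area * weight_per_sqft
Substituting: Weight = 31.3630 * 0.6980
Result: 21.8914 kg


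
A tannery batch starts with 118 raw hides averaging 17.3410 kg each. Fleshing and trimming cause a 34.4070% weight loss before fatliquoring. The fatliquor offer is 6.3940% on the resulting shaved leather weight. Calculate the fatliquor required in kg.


Total_raw = N * avg_wt = 118 * 17.3410 = 2046.2380 kg
Substrate = Total_raw * (1 - loss/100) = 2046.2380 * (1 - 34.4070/100) = 1342.1889 kg
Fat = Substrate * pct / 100 = 1342.1889 * 6.3940 / 100 = 85.8196 kg


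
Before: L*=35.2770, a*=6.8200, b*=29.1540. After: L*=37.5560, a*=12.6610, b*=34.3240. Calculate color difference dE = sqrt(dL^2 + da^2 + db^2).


dL = 2.2790, da = 5.8410, db = 5.1700
dE = sqrt(2.2790^2 + 5.8410^2 + 5.1700^2) = 8.1265


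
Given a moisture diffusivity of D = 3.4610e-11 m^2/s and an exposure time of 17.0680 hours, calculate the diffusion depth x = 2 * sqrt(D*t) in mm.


t = 17.0680 hr * 3600 = 61444.8000 s
D * t = 3.4610e-11 * 61444.8000 = 2.1266e-06
x = 2 * sqrt(D*t) = 2 * sqrt(2.1266e-06) = 0.00291658 m = 2.9166 mm


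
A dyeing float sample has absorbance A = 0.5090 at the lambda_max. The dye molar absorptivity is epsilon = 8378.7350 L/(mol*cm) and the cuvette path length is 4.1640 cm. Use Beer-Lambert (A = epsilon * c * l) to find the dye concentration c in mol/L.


Formula: c = A / (epsilon * l)
Substituting: c = 0.5090 / (8378.7350 * 4.1640)
Result: 1.4589e-05 mol/L


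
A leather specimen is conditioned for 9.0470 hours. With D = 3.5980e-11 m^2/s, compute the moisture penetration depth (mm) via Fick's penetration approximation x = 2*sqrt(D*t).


t = 9.0470 hr * 3600 = 32569.2000 s
D * t = 3.5980e-11 * 32569.2000 = 1.1718e-06
x = 2 * sqrt(D*t) = 2 * sqrt(1.1718e-06) = 0.00216503 m = 2.1650 mm


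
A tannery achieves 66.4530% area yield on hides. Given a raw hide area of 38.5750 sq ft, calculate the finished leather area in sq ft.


Formula: finished = raw * yield / 100
Substituting: finished = 38.5750 * 66.4530 / 100
Result: 25.6342 sq ft


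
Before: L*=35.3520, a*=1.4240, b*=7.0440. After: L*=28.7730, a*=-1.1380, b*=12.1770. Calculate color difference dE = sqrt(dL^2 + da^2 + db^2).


dL = -6.5790, da = -2.5620, db = 5.1330
dE = sqrt((-6.5790)^2 + (-2.5620)^2 + 5.1330^2) = 8.7290


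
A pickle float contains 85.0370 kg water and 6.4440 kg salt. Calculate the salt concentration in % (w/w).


Formula: Conc = salt / (water + salt) * 100
Substituting: Conc = 6.4440 / (85.0370 + 6.4440) * 100
Result: 7.0441 %


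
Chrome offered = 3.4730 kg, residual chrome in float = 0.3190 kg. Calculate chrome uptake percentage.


Formula: Uptake = (offered - residual) / offered * 100
Substituting: Uptake = (3.4730 - 0.3190) / 3.4730 * 100
Result: 90.8149 %


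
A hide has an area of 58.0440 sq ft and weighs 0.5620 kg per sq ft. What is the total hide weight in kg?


Formula: Weight = area * weight_per_sqft
Substituting: Weight = 58.0440 * 0.5620
Result: 32.6207 kg


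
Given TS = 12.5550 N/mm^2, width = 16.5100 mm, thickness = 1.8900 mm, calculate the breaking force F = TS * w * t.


Formula: F = TS * w * t
Substituting: F = 12.5550 * 16.5100 * 1.8900
Result: 391.7650 N


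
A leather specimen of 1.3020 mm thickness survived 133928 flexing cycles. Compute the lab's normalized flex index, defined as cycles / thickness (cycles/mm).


Formula: Index = cycles / thickness
Substituting: Index = 133928 / 1.3020
Result: 102863.2873 cycles/mm


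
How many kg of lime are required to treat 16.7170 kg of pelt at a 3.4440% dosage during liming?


Formula: Lime = substrate * pct / 100
Substituting: Lime = 16.7170 * 3.4440 / 100
Result: 0.5757 kg


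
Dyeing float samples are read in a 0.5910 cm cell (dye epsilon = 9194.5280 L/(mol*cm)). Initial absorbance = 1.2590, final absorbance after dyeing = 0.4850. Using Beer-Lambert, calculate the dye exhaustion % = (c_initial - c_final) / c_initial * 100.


c_initial = A_i / (epsilon * l) = 1.2590 / (9194.5280 * 0.5910) = 2.3169e-04 mol/L
c_final = A_f / (epsilon * l) = 0.4850 / (9194.5280 * 0.5910) = 8.9253e-05 mol/L
Exhaustion = (c_initial - c_final) / c_initial * 100 = (2.3169e-04 - 8.9253e-05) / 2.3169e-04 * 100 = 61.4774 %


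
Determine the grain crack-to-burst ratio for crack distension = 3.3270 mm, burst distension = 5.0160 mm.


Formula: Ratio = crack / burst
Substituting: Ratio = 3.3270 / 5.0160
Result: 0.6633


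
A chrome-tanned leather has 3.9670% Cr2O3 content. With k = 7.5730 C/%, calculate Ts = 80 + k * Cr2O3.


Formula: Ts = 80 + k * Cr2O3
Substituting: Ts = 80 + 7.5730 * 3.9670
Result: 110.0421 C


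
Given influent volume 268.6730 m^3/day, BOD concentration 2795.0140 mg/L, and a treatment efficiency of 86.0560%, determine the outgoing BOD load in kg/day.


Load_in = volume * conc / 1000 = 268.6730 * 2795.0140 / 1000 = 750.9448 kg/day
Removed = Load_in * eff / 100 = 750.9448 * 86.0560 / 100 = 646.2331 kg/day
Load_out = Load_in - Removed = 750.9448 - 646.2331 = 104.7117 kg/day
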